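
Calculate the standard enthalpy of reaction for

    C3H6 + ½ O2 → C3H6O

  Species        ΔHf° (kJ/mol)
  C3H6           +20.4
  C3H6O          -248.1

ΔH_rxn = -268.5 kJ/mol

Products: 1·(-248.1) = -248.1
Reactants: 1·(+20.4) + 1/2·(+0.0) = +20.4
ΔH_rxn = (-248.1) − (+20.4) = -268.5 kJ/mol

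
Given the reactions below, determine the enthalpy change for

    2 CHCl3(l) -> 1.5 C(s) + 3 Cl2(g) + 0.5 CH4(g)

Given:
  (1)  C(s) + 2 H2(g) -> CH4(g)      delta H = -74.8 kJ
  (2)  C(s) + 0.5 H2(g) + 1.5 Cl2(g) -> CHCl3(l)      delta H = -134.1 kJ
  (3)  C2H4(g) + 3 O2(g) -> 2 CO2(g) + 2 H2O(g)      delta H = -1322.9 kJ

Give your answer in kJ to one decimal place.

delta H = 230.8 kJ

(1) × 1/2: (1/2)·(-74.8) = -37.4 kJ
(2) reversed and × 2: (-2)·(-134.1) = +268.2 kJ
(3): not needed.
Summing the manipulated equations, delta H = (1/2)·(-74.8) + (-2)·(-134.1) = 230.8 kJ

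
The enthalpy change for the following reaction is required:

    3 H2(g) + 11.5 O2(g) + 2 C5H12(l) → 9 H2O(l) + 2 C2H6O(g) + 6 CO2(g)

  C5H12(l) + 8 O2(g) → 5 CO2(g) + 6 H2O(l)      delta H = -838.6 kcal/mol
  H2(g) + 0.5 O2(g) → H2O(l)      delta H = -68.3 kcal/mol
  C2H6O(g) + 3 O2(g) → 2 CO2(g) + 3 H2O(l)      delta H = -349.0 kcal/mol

equation 1 × 2 (scale by 2 for the 2 C5H12(l)): (2)·(-838.6) = -1677.2 kcal/mol
equation 2 × 3 (scale by 3 for the 3 H2(g)): (3)·(-68.3) = -204.9 kcal/mol
equation 3 reversed and × 2 (C2H6O(g) must end up as a product; scale by 2 for the 2 C2H6O(g)): (-2)·(-349.0) = +698.0 kcal/mol
Combining the equations, delta H = (-1677.2) + (-204.9) + (+698.0) = -1184.1 kcal/mol

delta H = -1184.1 kcal/mol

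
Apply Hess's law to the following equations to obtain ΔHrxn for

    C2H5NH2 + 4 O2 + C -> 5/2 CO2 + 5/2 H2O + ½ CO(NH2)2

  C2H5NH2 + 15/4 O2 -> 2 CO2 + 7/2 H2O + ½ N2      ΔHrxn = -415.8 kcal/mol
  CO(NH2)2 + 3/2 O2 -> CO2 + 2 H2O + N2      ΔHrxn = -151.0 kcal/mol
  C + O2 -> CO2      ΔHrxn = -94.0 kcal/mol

equation 1 as written: -415.8 kcal/mol
equation 2 reversed and × 1/2: (-1/2)·(-151.0) = +75.5 kcal/mol
equation 3 as written: -94.0 kcal/mol
ΔHrxn = (-415.8) + (+75.5) + (-94.0) = -434.3 kcal/mol

ΔHrxn = -434.3 kcal/mol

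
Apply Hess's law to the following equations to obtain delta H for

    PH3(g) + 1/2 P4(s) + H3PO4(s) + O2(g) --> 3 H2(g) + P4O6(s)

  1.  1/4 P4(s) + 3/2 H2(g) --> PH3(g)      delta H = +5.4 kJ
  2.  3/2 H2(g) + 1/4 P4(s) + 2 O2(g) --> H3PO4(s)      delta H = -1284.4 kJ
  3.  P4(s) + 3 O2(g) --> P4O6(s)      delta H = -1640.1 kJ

delta H = -361.1 kJ

eq. 1 reversed (PH3(g) must end up as a reactant): -5.4 kJ
eq. 2 reversed (H3PO4(s) must end up as a reactant): +1284.4 kJ
eq. 3 as written (P4O6(s) already on the product side): -1640.1 kJ
Summing the manipulated equations, delta H = (-1)·(+5.4) + (-1)·(-1284.4) + (1)·(-1640.1) = -361.1 kJ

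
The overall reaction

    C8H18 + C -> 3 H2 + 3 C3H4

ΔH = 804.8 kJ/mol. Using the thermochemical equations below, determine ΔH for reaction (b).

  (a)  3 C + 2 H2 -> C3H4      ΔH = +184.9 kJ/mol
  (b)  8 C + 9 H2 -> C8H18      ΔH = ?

ΔH = -250.1 kJ/mol

(a) × 3: (3)·(+184.9) = +554.7 kJ/mol
(b) reversed: contributes −x
+804.8 = (+554.7) − x
x = (+804.8 − (+554.7)) / (-1) = -250.1 kJ/mol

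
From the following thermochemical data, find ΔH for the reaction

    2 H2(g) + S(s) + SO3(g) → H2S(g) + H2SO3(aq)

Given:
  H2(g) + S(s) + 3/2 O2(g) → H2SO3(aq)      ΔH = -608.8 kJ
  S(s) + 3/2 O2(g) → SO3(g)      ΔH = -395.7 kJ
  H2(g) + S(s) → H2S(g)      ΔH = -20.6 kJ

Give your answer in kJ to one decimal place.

ΔH = -233.7 kJ

equation 1 as written: -608.8 kJ
equation 2 reversed: +395.7 kJ
equation 3 as written: -20.6 kJ
ΔH = (1)·(-608.8) + (-1)·(-395.7) + (1)·(-20.6) = -233.7 kJ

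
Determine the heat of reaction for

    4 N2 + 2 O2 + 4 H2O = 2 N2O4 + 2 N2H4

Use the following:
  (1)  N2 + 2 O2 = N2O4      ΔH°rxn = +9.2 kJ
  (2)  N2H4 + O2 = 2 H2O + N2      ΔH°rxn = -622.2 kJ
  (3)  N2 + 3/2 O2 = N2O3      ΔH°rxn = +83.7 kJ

(1) × 2: (2)·(+9.2) = +18.4 kJ
(2) reversed and × 2: (-2)·(-622.2) = +1244.4 kJ
(3): not needed.
ΔH°rxn = (+18.4) + (+1244.4) = 1262.8 kJ

ΔH°rxn = 1262.8 kJ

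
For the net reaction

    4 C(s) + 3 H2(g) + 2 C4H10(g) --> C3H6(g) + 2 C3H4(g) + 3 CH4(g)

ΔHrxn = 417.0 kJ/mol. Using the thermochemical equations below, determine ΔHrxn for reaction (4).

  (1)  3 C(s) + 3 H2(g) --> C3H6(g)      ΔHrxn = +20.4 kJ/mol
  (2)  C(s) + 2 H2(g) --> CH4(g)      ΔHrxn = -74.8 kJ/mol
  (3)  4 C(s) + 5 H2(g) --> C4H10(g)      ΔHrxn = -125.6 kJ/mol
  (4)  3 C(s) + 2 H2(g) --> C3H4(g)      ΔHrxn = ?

(1) as written (C3H6(g) already on the product side): +20.4 kJ/mol
(2) × 3 (×3 to match 3 CH4(g) in the target): (3)·(-74.8) = -224.4 kJ/mol
(3) reversed and × 2 (C4H10(g) must end up as a reactant; ×2 to match 2 C4H10(g) in the target): (-2)·(-125.6) = +251.2 kJ/mol
(4) × 2 (scale by 2 for the 2 C3H4(g)): contributes 2·x
+417.0 = (+20.4) + (-224.4) + (+251.2) + 2·x
x = (+417.0 − (+47.2)) / (2) = 184.9 kJ/mol

ΔHrxn = 184.9 kJ/mol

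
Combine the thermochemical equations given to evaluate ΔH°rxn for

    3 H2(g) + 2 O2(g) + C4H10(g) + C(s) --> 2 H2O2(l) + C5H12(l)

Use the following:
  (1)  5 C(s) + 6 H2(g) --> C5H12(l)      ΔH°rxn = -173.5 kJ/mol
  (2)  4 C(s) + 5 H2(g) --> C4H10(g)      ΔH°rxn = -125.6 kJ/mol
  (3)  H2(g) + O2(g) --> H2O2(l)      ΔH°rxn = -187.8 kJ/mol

(1) as written: -173.5 kJ/mol
(2) reversed: +125.6 kJ/mol
(3) × 2: (2)·(-187.8) = -375.6 kJ/mol
Summing the manipulated equations, ΔH°rxn = (1)·(-173.5) + (-1)·(-125.6) + (2)·(-187.8) = -423.5 kJ/mol

ΔH°rxn = -423.5 kJ/mol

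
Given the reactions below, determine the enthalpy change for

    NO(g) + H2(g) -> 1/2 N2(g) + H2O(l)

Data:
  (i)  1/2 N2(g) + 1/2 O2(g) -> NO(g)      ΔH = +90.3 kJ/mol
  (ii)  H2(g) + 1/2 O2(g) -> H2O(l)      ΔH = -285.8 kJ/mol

ΔH = -376.1 kJ/mol

(i) reversed: -90.3 kJ/mol
(ii) as written: -285.8 kJ/mol
ΔH = (-90.3) + (-285.8) = -376.1 kJ/mol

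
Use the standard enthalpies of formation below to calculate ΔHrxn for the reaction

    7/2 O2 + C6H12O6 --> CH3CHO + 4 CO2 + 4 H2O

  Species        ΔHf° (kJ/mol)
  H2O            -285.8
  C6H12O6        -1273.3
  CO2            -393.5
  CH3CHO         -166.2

ΔHrxn = -1610.1 kJ/mol

Products: 1·(-166.2) + 4·(-393.5) + 4·(-285.8) = -2883.4
Reactants: 7/2·(+0.0) + 1·(-1273.3) = -1273.3
ΔHrxn = (-2883.4) − (-1273.3) = -1610.1 kJ/mol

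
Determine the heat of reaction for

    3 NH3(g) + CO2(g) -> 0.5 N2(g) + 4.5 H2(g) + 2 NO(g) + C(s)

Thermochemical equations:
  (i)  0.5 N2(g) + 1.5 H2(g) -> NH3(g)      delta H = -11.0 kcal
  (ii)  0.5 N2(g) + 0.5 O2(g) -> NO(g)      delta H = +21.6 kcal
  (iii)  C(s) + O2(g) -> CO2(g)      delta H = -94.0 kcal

delta H = 170.2 kcal

(i) reversed and × 3: (-3)·(-11.0) = +33.0 kcal
(ii) × 2: (2)·(+21.6) = +43.2 kcal
(iii) reversed: +94.0 kcal
delta H = (+33.0) + (+43.2) + (+94.0) = 170.2 kcal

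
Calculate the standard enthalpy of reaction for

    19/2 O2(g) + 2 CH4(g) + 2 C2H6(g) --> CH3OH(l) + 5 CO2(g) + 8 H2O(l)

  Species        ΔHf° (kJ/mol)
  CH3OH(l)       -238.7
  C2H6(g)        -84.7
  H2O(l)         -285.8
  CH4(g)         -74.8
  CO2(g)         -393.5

ΔH° = -4173.6 kJ/mol

Products: 1·(-238.7) + 5·(-393.5) + 8·(-285.8) = -4492.6
Reactants: 19/2·(+0.0) + 2·(-74.8) + 2·(-84.7) = -319.0
ΔH° = (-4492.6) − (-319.0) = -4173.6 kJ/mol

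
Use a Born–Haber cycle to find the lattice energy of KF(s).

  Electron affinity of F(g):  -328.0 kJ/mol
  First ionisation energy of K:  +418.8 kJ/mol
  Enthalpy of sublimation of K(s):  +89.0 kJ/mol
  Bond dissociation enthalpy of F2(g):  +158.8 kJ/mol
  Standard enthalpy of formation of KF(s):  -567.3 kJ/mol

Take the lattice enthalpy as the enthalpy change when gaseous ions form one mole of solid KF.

ΔHf° = 1·ΔHsub + 1·(ΣIE) + 1/2·D(F2) + 1·EA + U
-567.3 = 1·(+89.0) + 1·(+418.8) + 1/2·(+158.8) + 1·(-328.0) + U
U = -567.3 − (+259.2) = -826.5 kJ/mol

U = -826.5 kJ/mol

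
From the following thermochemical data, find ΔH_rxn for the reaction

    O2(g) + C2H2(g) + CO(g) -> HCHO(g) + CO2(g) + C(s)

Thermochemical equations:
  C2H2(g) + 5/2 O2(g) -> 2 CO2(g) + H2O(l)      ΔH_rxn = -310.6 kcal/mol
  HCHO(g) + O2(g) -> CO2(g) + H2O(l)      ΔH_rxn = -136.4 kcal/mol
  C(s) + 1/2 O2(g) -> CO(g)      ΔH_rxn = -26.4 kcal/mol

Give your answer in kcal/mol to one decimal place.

equation 1 as written (C2H2(g) already on the reactant side): -310.6 kcal/mol
equation 2 reversed (HCHO(g) must end up as a product): +136.4 kcal/mol
equation 3 reversed (reverse to put CO(g) on the reactant side): +26.4 kcal/mol
ΔH_rxn = (1)·(-310.6) + (-1)·(-136.4) + (-1)·(-26.4) = -147.8 kcal/mol

ΔH_rxn = -147.8 kcal/mol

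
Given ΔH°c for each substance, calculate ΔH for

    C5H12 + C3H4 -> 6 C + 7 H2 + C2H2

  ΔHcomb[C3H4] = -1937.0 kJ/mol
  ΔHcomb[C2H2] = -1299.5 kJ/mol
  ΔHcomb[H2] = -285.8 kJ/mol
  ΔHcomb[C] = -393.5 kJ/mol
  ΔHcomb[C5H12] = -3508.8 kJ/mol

ΔH = 215.3 kJ/mol

Using ΔH = Σ nΔHc°(reactants) − Σ nΔHc°(products):
= [1·(-3508.8) + 1·(-1937.0)] − [6·(-393.5) + 7·(-285.8) + 1·(-1299.5)]
= 215.3 kJ/mol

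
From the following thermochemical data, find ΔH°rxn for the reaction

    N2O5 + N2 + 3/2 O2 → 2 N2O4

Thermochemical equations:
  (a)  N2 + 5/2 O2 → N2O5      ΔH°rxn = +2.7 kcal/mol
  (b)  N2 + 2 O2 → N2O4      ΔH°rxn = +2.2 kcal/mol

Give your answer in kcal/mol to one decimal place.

(a) reversed (reverse to put N2O5 on the reactant side): -2.7 kcal/mol
(b) × 2 (×2 to match 2 N2O4 in the target): (2)·(+2.2) = +4.4 kcal/mol
Combining the equations, ΔH°rxn = (-1)·(+2.7) + (2)·(+2.2) = 1.7 kcal/mol

ΔH°rxn = 1.7 kcal/mol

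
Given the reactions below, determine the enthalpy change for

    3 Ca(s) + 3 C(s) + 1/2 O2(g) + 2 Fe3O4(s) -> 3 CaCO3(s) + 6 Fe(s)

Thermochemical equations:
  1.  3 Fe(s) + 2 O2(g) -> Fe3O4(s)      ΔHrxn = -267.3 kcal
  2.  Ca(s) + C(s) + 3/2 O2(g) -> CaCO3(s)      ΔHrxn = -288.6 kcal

ΔHrxn = -331.2 kcal

eq. 1 reversed and × 2: (-2)·(-267.3) = +534.6 kcal
eq. 2 × 3: (3)·(-288.6) = -865.8 kcal
By Hess's law, ΔHrxn = (-2)·(-267.3) + (3)·(-288.6) = -331.2 kcal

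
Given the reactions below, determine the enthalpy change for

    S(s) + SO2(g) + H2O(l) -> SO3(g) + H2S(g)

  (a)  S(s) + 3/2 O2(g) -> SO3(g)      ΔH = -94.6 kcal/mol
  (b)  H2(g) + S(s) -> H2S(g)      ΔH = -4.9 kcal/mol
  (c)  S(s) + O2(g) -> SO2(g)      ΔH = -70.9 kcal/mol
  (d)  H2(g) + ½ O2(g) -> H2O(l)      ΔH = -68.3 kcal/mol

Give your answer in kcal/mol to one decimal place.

ΔH = 39.7 kcal/mol

(a) as written: -94.6 kcal/mol
(b) as written: -4.9 kcal/mol
(c) reversed: +70.9 kcal/mol
(d) reversed: +68.3 kcal/mol
ΔH = (1)·(-94.6) + (1)·(-4.9) + (-1)·(-70.9) + (-1)·(-68.3) = 39.7 kcal/mol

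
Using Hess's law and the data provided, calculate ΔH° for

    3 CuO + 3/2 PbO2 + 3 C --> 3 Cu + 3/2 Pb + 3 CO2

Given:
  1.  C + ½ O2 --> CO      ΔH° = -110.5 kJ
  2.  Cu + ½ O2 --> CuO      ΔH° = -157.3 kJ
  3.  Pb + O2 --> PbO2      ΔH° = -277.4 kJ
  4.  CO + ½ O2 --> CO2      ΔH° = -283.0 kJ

eq. 1 × 3 (×3 to match 3 C in the target): (3)·(-110.5) = -331.5 kJ
eq. 2 reversed and × 3 (CuO must end up as a reactant; ×3 to match 3 CuO in the target): (-3)·(-157.3) = +471.9 kJ
eq. 3 reversed and × 3/2 (reverse to put PbO2 on the reactant side; scale by 3/2 for the 3/2 PbO2): (-3/2)·(-277.4) = +416.1 kJ
eq. 4 × 3 (scale by 3 for the 3 CO2): (3)·(-283.0) = -849.0 kJ
By Hess's law, ΔH° = (3)·(-110.5) + (-3)·(-157.3) + (-3/2)·(-277.4) + (3)·(-283.0) = -292.5 kJ

ΔH° = -292.5 kJ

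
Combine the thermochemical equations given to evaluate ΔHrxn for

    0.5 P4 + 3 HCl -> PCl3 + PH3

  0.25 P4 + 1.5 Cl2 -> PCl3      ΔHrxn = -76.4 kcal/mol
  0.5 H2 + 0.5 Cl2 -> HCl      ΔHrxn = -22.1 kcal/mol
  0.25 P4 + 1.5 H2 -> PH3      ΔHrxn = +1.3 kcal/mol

ΔHrxn = -8.8 kcal/mol

equation 1 as written: -76.4 kcal/mol
equation 2 reversed and × 3: (-3)·(-22.1) = +66.3 kcal/mol
equation 3 as written: +1.3 kcal/mol
ΔHrxn = (1)·(-76.4) + (-3)·(-22.1) + (1)·(+1.3) = -8.8 kcal/mol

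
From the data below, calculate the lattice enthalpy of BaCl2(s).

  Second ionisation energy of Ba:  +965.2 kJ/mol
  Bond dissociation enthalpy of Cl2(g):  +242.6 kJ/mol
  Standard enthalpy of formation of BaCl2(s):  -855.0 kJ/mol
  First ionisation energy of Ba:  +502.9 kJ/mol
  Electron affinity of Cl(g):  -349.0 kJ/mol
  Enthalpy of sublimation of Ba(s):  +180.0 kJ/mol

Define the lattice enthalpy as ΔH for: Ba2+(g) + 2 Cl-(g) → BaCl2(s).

U = -2047.7 kJ/mol

ΔHf° = 1·ΔHsub + 1·(ΣIE) + 1·D(Cl2) + 2·EA + U
-855.0 = 1·(+180.0) + 1·(+1468.1) + 1·(+242.6) + 2·(-349.0) + U
U = -855.0 − (+1192.7) = -2047.7 kJ/mol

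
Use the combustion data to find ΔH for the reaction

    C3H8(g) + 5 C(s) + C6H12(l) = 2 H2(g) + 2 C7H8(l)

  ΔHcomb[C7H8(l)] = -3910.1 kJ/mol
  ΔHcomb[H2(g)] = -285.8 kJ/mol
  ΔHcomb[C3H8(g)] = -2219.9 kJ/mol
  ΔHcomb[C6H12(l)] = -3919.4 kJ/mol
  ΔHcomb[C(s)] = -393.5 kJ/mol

ΔH = 285.0 kJ/mol

With combustion enthalpies, reactants minus products:
= [1·(-2219.9) + 5·(-393.5) + 1·(-3919.4)] − [2·(-285.8) + 2·(-3910.1)]
= 285.0 kJ/mol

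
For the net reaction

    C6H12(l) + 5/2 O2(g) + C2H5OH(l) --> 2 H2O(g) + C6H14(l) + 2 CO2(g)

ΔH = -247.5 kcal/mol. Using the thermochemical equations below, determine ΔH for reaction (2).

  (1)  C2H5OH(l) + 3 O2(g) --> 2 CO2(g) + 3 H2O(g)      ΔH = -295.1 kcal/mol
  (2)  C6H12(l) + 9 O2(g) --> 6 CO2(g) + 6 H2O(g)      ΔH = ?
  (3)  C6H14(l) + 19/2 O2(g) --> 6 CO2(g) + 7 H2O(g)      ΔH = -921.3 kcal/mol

(1) as written (C2H5OH(l) already on the reactant side): -295.1 kcal/mol
(2) as written (C6H12(l) already on the reactant side): contributes x
(3) reversed (reverse to put C6H14(l) on the product side): +921.3 kcal/mol
-247.5 = (-295.1) + (+921.3) + x
x = (-247.5 − (+626.2)) / (1) = -873.7 kcal/mol

ΔH = -873.7 kcal/mol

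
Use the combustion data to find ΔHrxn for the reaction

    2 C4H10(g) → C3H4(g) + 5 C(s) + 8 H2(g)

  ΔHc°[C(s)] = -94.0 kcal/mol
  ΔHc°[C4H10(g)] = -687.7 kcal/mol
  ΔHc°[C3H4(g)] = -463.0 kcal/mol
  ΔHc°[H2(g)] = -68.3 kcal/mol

ΔHrxn = 104.0 kcal/mol

With combustion enthalpies, reactants minus products:
= [2·(-687.7)] − [1·(-463.0) + 5·(-94.0) + 8·(-68.3)]
= 104.0 kcal/mol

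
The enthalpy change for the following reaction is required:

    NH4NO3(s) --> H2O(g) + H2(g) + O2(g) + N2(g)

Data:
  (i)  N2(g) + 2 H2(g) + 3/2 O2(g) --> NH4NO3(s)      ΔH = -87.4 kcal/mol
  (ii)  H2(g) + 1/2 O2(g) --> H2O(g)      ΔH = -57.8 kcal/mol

ΔH = 29.6 kcal/mol

(i) reversed (reverse to put NH4NO3(s) on the reactant side): +87.4 kcal/mol
(ii) as written (H2O(g) already on the product side): -57.8 kcal/mol
ΔH = (+87.4) + (-57.8) = 29.6 kcal/mol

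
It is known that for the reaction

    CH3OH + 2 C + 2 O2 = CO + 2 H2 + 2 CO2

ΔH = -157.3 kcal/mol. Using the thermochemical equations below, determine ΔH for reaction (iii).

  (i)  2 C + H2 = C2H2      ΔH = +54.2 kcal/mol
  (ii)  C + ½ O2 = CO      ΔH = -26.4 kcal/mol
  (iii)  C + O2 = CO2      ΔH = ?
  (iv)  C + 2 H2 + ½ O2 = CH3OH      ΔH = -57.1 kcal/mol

ΔH = -94.0 kcal/mol

(i): not needed (C2H2 appears nowhere else).
(ii) as written (CO already on the product side): -26.4 kcal/mol
(iii) × 2 (×2 to match 2 CO2 in the target): contributes 2·x
(iv) reversed (reverse to put CH3OH on the reactant side): +57.1 kcal/mol
-157.3 = (-26.4) + (+57.1) + 2·x
x = (-157.3 − (+30.7)) / (2) = -94.0 kcal/mol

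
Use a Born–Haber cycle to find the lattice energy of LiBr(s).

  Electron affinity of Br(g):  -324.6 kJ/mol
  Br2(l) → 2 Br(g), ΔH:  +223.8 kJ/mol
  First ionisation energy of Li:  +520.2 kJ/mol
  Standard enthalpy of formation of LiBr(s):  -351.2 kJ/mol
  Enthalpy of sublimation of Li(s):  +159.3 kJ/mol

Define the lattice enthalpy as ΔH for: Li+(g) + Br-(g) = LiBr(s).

U = -818.0 kJ/mol

ΔHf° = 1·ΔHsub + 1·(ΣIE) + 1/2·D(Br2) + 1·EA + U
-351.2 = 1·(+159.3) + 1·(+520.2) + 1/2·(+223.8) + 1·(-324.6) + U
U = -351.2 − (+466.8) = -818.0 kJ/mol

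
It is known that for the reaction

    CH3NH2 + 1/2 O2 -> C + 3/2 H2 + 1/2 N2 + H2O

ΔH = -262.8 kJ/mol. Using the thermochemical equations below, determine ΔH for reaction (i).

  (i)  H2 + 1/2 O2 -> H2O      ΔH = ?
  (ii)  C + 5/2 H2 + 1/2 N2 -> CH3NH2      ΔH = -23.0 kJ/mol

ΔH = -285.8 kJ/mol

(i) as written: contributes x
(ii) reversed: +23.0 kJ/mol
-262.8 = (+23.0) + x
x = (-262.8 − (+23.0)) / (1) = -285.8 kJ/mol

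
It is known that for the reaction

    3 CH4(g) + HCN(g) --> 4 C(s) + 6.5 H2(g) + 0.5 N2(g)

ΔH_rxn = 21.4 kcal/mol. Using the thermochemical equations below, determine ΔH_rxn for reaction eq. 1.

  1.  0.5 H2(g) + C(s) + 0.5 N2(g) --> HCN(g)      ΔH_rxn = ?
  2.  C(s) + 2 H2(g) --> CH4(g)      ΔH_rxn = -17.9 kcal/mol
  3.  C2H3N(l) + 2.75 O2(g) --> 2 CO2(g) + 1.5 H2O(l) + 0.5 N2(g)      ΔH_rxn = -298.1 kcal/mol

eq. 1 reversed: contributes −x
eq. 2 reversed and × 3: (-3)·(-17.9) = +53.7 kcal/mol
eq. 3: not needed.
+21.4 = (+53.7) − x
x = (+21.4 − (+53.7)) / (-1) = 32.3 kcal/mol

ΔH_rxn = 32.3 kcal/mol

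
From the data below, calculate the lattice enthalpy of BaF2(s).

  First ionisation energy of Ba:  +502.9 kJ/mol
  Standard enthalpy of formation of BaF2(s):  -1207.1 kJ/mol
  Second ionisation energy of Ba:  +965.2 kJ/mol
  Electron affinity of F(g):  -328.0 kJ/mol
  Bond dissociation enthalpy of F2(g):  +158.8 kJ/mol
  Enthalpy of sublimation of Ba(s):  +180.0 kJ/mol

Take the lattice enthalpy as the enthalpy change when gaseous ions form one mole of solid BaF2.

U = -2358.0 kJ/mol

ΔHf° = 1·ΔHsub + 1·(ΣIE) + 1·D(F2) + 2·EA + U
-1207.1 = 1·(+180.0) + 1·(+1468.1) + 1·(+158.8) + 2·(-328.0) + U
U = -1207.1 − (+1150.9) = -2358.0 kJ/mol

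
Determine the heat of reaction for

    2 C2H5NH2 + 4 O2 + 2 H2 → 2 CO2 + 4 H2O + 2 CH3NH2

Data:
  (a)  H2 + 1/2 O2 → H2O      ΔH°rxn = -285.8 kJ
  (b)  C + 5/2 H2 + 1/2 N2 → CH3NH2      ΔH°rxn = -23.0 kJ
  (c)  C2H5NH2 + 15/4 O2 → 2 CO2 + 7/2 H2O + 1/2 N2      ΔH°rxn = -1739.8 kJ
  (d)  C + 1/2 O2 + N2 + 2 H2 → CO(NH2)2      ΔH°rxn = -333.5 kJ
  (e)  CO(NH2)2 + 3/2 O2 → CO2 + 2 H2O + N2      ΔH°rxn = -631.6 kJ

ΔH°rxn = -1881.2 kJ

(a) as written: -285.8 kJ
(b) × 2: (2)·(-23.0) = -46.0 kJ
(c) × 2: (2)·(-1739.8) = -3479.6 kJ
(d) reversed and × 2: (-2)·(-333.5) = +667.0 kJ
(e) reversed and × 2: (-2)·(-631.6) = +1263.2 kJ
ΔH°rxn = (1)·(-285.8) + (2)·(-23.0) + (2)·(-1739.8) + (-2)·(-333.5) + (-2)·(-631.6) = -1881.2 kJ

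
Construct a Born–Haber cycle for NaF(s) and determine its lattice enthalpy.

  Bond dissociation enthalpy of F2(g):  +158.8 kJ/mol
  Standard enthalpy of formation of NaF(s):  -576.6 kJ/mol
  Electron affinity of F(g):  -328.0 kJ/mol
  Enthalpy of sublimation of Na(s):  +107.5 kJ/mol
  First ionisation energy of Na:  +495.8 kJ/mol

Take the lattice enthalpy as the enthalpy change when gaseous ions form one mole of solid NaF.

U = -931.3 kJ/mol

ΔHf° = 1·ΔHsub + 1·(ΣIE) + 1/2·D(F2) + 1·EA + U
-576.6 = 1·(+107.5) + 1·(+495.8) + 1/2·(+158.8) + 1·(-328.0) + U
U = -576.6 − (+354.7) = -931.3 kJ/mol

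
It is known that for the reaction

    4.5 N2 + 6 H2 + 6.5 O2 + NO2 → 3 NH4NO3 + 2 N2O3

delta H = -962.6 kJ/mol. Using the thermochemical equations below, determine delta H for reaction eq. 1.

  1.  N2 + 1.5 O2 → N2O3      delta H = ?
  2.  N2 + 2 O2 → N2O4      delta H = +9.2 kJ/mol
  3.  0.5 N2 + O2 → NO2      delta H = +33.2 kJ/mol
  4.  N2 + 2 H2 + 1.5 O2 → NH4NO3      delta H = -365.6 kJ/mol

eq. 1 × 2: contributes 2·x
eq. 2: not needed.
eq. 3 reversed: -33.2 kJ/mol
eq. 4 × 3: (3)·(-365.6) = -1096.8 kJ/mol
-962.6 = (-33.2) + (-1096.8) + 2·x
x = (-962.6 − (-1130.0)) / (2) = 83.7 kJ/mol

delta H = 83.7 kJ/mol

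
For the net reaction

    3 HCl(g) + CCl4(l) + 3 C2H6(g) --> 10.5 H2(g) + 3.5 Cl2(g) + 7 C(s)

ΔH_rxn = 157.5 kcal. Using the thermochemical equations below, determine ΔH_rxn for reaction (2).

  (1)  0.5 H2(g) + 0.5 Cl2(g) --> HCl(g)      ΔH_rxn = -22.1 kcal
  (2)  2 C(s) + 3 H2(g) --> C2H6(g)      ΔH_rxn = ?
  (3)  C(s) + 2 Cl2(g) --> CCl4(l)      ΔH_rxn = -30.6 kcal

(1) reversed and × 3 (HCl(g) must end up as a reactant; scale by 3 for the 3 HCl(g)): (-3)·(-22.1) = +66.3 kcal
(2) reversed and × 3 (C2H6(g) must end up as a reactant; scale by 3 for the 3 C2H6(g)): contributes −3·x
(3) reversed (reverse to put CCl4(l) on the reactant side): +30.6 kcal
+157.5 = (+66.3) + (+30.6) − 3·x
x = (+157.5 − (+96.9)) / (-3) = -20.2 kcal

ΔH_rxn = -20.2 kcal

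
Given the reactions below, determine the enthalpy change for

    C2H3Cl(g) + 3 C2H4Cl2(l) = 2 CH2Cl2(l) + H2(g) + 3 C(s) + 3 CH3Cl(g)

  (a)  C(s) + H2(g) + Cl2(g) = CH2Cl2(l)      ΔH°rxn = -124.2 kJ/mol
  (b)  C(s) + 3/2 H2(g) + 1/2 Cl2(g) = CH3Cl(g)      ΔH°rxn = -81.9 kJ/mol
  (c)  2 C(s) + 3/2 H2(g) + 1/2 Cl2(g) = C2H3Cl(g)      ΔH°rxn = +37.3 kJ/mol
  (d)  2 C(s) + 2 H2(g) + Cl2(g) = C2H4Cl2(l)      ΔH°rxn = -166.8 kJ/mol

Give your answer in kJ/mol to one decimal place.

ΔH°rxn = -31.0 kJ/mol

(a) × 2: (2)·(-124.2) = -248.4 kJ/mol
(b) × 3: (3)·(-81.9) = -245.7 kJ/mol
(c) reversed: -37.3 kJ/mol
(d) reversed and × 3: (-3)·(-166.8) = +500.4 kJ/mol
ΔH°rxn = (-248.4) + (-245.7) + (-37.3) + (+500.4) = -31.0 kJ/mol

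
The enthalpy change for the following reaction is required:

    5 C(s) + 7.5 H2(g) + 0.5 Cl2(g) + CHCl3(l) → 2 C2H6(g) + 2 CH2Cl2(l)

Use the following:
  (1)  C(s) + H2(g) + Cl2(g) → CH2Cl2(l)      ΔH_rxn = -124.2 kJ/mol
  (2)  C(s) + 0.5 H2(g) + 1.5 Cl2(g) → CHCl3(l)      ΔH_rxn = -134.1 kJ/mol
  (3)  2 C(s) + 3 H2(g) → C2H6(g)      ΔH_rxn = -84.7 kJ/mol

ΔH_rxn = -283.7 kJ/mol

(1) × 2: (2)·(-124.2) = -248.4 kJ/mol
(2) reversed: +134.1 kJ/mol
(3) × 2: (2)·(-84.7) = -169.4 kJ/mol
Since enthalpy is a state function, ΔH_rxn = (2)·(-124.2) + (-1)·(-134.1) + (2)·(-84.7) = -283.7 kJ/mol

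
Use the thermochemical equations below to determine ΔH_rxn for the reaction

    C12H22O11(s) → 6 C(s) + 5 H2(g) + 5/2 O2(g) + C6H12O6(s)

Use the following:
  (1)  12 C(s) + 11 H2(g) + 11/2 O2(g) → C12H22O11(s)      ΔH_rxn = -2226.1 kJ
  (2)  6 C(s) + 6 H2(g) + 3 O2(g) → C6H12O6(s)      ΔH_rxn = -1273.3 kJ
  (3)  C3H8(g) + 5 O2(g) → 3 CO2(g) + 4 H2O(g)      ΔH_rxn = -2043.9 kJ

ΔH_rxn = 952.8 kJ

(1) reversed (C12H22O11(s) must end up as a reactant): +2226.1 kJ
(2) as written (C6H12O6(s) already on the product side): -1273.3 kJ
(3): not needed (CO2(g) appears nowhere else).
ΔH_rxn = (-1)·(-2226.1) + (1)·(-1273.3) = 952.8 kJ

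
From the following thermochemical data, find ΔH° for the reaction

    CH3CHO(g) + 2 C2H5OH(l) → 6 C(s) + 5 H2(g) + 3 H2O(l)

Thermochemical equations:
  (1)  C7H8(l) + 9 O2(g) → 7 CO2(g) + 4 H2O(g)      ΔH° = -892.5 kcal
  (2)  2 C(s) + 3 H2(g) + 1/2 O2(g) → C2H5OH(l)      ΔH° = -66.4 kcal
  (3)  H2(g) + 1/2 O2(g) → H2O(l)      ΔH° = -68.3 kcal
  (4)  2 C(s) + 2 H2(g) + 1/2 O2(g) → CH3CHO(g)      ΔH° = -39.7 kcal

(1): not needed.
(2) reversed and × 2: (-2)·(-66.4) = +132.8 kcal
(3) × 3: (3)·(-68.3) = -204.9 kcal
(4) reversed: +39.7 kcal
ΔH° = (+132.8) + (-204.9) + (+39.7) = -32.4 kcal

ΔH° = -32.4 kcal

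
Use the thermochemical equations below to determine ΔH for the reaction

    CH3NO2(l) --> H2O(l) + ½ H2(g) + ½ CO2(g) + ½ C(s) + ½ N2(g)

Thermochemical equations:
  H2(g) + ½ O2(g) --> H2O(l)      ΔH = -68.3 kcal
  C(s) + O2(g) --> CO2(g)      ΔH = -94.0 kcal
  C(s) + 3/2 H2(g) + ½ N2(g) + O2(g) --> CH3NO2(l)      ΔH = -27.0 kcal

ΔH = -88.3 kcal

equation 1 as written: -68.3 kcal
equation 2 × 1/2: (1/2)·(-94.0) = -47.0 kcal
equation 3 reversed: +27.0 kcal
Since enthalpy is a state function, ΔH = (1)·(-68.3) + (1/2)·(-94.0) + (-1)·(-27.0) = -88.3 kcal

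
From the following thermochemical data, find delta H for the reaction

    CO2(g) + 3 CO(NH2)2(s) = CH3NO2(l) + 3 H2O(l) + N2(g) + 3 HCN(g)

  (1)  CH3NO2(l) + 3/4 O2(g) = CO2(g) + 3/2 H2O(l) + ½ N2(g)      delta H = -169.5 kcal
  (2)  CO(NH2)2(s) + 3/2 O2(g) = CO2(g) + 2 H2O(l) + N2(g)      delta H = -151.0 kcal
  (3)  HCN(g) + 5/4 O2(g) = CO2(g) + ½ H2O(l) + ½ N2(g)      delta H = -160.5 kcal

delta H = 198.0 kcal

(1) reversed: +169.5 kcal
(2) × 3: (3)·(-151.0) = -453.0 kcal
(3) reversed and × 3: (-3)·(-160.5) = +481.5 kcal
By Hess's law, delta H = (+169.5) + (-453.0) + (+481.5) = 198.0 kcal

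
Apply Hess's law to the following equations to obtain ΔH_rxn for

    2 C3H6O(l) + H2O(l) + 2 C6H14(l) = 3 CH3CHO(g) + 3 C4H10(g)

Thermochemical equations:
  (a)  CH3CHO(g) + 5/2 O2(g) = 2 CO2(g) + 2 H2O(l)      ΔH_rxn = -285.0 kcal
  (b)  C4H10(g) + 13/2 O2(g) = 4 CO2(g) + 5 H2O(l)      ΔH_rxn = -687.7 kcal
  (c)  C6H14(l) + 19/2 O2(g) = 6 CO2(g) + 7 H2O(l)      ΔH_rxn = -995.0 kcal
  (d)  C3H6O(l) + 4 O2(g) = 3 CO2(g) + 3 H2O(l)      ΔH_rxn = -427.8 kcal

ΔH_rxn = 72.5 kcal

(a) reversed and × 3 (reverse to put CH3CHO(g) on the product side; ×3 to match 3 CH3CHO(g) in the target): (-3)·(-285.0) = +855.0 kcal
(b) reversed and × 3 (reverse to put C4H10(g) on the product side; scale by 3 for the 3 C4H10(g)): (-3)·(-687.7) = +2063.1 kcal
(c) × 2 (×2 to match 2 C6H14(l) in the target): (2)·(-995.0) = -1990.0 kcal
(d) × 2 (scale by 2 for the 2 C3H6O(l)): (2)·(-427.8) = -855.6 kcal
ΔH_rxn = (-3)·(-285.0) + (-3)·(-687.7) + (2)·(-995.0) + (2)·(-427.8) = 72.5 kcal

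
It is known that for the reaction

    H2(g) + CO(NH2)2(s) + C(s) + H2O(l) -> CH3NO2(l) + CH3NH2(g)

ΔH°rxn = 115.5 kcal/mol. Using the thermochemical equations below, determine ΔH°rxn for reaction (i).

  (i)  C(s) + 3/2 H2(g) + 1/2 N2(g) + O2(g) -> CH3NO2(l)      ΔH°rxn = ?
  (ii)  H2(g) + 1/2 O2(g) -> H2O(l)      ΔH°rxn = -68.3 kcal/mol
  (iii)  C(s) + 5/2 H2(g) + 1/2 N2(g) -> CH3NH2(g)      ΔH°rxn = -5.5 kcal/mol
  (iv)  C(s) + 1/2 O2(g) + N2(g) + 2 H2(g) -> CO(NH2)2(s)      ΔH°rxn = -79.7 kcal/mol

ΔH°rxn = -27.0 kcal/mol

(i) as written: contributes x
(ii) reversed: +68.3 kcal/mol
(iii) as written: -5.5 kcal/mol
(iv) reversed: +79.7 kcal/mol
+115.5 = (+68.3) + (-5.5) + (+79.7) + x
x = (+115.5 − (+142.5)) / (1) = -27.0 kcal/mol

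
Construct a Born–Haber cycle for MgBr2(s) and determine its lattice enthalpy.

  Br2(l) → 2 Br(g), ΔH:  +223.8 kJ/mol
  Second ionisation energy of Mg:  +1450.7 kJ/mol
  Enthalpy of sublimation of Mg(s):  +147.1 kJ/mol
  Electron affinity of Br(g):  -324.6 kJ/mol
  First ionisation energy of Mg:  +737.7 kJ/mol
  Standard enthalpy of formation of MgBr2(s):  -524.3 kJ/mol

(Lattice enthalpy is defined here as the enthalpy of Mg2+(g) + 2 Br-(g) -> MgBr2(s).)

U = -2434.4 kJ/mol

ΔHf° = 1·ΔHsub + 1·(ΣIE) + 1·D(Br2) + 2·EA + U
-524.3 = 1·(+147.1) + 1·(+2188.4) + 1·(+223.8) + 2·(-324.6) + U
U = -524.3 − (+1910.1) = -2434.4 kJ/mol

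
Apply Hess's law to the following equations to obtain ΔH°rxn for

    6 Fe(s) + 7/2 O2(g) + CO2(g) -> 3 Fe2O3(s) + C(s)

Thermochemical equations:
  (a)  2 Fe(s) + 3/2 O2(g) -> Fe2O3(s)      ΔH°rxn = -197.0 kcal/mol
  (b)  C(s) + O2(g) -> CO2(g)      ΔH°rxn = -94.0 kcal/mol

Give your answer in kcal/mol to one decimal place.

(a) × 3 (×3 to match 3 Fe2O3(s) in the target): (3)·(-197.0) = -591.0 kcal/mol
(b) reversed (CO2(g) must end up as a reactant): +94.0 kcal/mol
ΔH°rxn = (-591.0) + (+94.0) = -497.0 kcal/mol

ΔH°rxn = -497.0 kcal/mol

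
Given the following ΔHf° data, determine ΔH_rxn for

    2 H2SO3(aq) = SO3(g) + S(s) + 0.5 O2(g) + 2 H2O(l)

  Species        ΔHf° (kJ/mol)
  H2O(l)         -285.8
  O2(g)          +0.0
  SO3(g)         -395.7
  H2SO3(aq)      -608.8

Products: 1·(-395.7) + 1·(+0.0) + 1/2·(+0.0) + 2·(-285.8) = -967.3
Reactants: 2·(-608.8) = -1217.6
ΔH_rxn = (-967.3) − (-1217.6) = 250.3 kJ/mol

ΔH_rxn = 250.3 kJ/mol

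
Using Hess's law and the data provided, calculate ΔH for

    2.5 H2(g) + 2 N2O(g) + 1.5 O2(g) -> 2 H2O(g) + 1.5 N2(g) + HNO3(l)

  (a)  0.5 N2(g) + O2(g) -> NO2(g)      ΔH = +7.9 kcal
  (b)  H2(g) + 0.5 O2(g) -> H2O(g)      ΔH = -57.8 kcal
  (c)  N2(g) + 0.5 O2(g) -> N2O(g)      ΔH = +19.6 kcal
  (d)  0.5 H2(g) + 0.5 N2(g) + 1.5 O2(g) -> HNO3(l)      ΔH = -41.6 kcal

ΔH = -196.4 kcal

(a): not needed (NO2(g) appears nowhere else).
(b) × 2 (scale by 2 for the 2 H2O(g)): (2)·(-57.8) = -115.6 kcal
(c) reversed and × 2 (reverse to put N2O(g) on the reactant side; ×2 to match 2 N2O(g) in the target): (-2)·(+19.6) = -39.2 kcal
(d) as written (HNO3(l) already on the product side): -41.6 kcal
Since enthalpy is a state function, ΔH = (2)·(-57.8) + (-2)·(+19.6) + (1)·(-41.6) = -196.4 kcal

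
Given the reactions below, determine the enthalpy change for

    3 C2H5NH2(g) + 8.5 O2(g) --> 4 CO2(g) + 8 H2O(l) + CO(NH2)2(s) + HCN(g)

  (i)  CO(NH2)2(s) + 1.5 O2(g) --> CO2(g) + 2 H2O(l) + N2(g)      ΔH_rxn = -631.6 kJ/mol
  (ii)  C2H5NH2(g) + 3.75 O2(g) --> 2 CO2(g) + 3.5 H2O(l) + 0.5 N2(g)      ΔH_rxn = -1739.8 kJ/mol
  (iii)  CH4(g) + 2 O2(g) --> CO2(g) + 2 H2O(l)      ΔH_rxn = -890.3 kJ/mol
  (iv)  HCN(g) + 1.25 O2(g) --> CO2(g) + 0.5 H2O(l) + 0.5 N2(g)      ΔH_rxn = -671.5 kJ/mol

ΔH_rxn = -3916.3 kJ/mol

(i) reversed (reverse to put CO(NH2)2(s) on the product side): +631.6 kJ/mol
(ii) × 3 (scale by 3 for the 3 C2H5NH2(g)): (3)·(-1739.8) = -5219.4 kJ/mol
(iii): not needed (CH4(g) appears nowhere else).
(iv) reversed (HCN(g) must end up as a product): +671.5 kJ/mol
ΔH_rxn = (+631.6) + (-5219.4) + (+671.5) = -3916.3 kJ/mol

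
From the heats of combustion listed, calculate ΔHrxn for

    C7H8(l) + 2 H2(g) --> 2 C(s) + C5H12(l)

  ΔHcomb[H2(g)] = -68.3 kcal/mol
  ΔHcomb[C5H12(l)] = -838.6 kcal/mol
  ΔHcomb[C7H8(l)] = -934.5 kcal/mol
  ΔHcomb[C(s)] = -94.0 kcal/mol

ΔHrxn = -44.5 kcal/mol

Using ΔH = Σ nΔHc°(reactants) − Σ nΔHc°(products):
= [1·(-934.5) + 2·(-68.3)] − [2·(-94.0) + 1·(-838.6)]
= -44.5 kcal/mol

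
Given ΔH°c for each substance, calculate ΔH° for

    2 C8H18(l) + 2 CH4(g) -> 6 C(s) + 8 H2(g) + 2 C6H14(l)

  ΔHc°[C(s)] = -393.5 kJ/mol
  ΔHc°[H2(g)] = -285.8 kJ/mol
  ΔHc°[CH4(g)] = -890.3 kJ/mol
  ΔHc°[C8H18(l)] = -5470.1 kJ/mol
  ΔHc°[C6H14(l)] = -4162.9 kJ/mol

Using ΔH = Σ nΔHc°(reactants) − Σ nΔHc°(products):
= [2·(-5470.1) + 2·(-890.3)] − [6·(-393.5) + 8·(-285.8) + 2·(-4162.9)]
= 252.4 kJ/mol

ΔH° = 252.4 kJ/mol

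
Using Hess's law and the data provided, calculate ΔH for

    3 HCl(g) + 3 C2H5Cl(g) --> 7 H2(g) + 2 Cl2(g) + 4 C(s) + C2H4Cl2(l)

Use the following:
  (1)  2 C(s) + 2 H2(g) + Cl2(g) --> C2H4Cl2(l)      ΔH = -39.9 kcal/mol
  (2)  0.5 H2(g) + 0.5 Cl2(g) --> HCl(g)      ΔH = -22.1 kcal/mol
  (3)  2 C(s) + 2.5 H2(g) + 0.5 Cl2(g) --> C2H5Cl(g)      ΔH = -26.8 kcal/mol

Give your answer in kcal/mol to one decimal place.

(1) as written (C2H4Cl2(l) already on the product side): -39.9 kcal/mol
(2) reversed and × 3 (reverse to put HCl(g) on the reactant side; ×3 to match 3 HCl(g) in the target): (-3)·(-22.1) = +66.3 kcal/mol
(3) reversed and × 3 (C2H5Cl(g) must end up as a reactant; ×3 to match 3 C2H5Cl(g) in the target): (-3)·(-26.8) = +80.4 kcal/mol
Since enthalpy is a state function, ΔH = (1)·(-39.9) + (-3)·(-22.1) + (-3)·(-26.8) = 106.8 kcal/mol

ΔH = 106.8 kcal/mol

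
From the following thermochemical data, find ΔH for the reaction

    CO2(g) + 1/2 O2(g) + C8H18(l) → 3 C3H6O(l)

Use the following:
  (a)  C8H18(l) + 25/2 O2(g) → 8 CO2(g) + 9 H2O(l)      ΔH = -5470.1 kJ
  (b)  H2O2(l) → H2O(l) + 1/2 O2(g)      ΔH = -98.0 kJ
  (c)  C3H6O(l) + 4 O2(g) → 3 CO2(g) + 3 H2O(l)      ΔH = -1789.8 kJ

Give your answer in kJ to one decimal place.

(a) as written (C8H18(l) already on the reactant side): -5470.1 kJ
(b): not needed (H2O2(l) appears nowhere else).
(c) reversed and × 3 (reverse to put C3H6O(l) on the product side; scale by 3 for the 3 C3H6O(l)): (-3)·(-1789.8) = +5369.4 kJ
Summing the manipulated equations, ΔH = (1)·(-5470.1) + (-3)·(-1789.8) = -100.7 kJ

ΔH = -100.7 kJ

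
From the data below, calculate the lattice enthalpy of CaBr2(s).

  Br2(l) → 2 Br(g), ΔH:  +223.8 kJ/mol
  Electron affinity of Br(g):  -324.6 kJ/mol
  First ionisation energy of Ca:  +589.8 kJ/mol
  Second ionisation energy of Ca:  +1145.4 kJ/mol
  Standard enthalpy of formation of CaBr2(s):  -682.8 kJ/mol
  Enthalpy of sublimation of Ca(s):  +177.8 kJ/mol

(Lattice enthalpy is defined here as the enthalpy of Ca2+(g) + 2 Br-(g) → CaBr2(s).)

ΔHf° = 1·ΔHsub + 1·(ΣIE) + 1·D(Br2) + 2·EA + U
-682.8 = 1·(+177.8) + 1·(+1735.2) + 1·(+223.8) + 2·(-324.6) + U
U = -682.8 − (+1487.6) = -2170.4 kJ/mol

U = -2170.4 kJ/mol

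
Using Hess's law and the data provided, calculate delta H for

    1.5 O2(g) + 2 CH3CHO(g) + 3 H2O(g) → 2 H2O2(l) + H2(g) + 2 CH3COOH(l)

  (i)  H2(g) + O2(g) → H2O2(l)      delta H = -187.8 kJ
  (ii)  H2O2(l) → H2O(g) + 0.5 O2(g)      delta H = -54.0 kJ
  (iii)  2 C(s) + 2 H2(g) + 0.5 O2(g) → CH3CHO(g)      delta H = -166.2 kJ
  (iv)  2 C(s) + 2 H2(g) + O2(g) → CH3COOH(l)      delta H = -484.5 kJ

(i) reversed: +187.8 kJ
(ii) reversed and × 3 (H2O(g) must end up as a reactant; ×3 to match 3 H2O(g) in the target): (-3)·(-54.0) = +162.0 kJ
(iii) reversed and × 2 (reverse to put CH3CHO(g) on the reactant side; scale by 2 for the 2 CH3CHO(g)): (-2)·(-166.2) = +332.4 kJ
(iv) × 2 (scale by 2 for the 2 CH3COOH(l)): (2)·(-484.5) = -969.0 kJ
delta H = (-1)·(-187.8) + (-3)·(-54.0) + (-2)·(-166.2) + (2)·(-484.5) = -286.8 kJ

delta H = -286.8 kJ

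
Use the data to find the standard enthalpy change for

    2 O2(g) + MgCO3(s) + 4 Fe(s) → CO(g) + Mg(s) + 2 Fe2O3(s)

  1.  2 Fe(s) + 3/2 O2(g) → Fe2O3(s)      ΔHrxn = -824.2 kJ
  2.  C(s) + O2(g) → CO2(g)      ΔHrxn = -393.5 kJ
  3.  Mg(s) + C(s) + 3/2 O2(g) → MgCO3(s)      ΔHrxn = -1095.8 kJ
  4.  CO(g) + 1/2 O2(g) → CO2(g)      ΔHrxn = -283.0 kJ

ΔHrxn = -663.1 kJ

eq. 1 × 2 (×2 to match 2 Fe2O3(s) in the target): (2)·(-824.2) = -1648.4 kJ
eq. 2 as written: -393.5 kJ
eq. 3 reversed (reverse to put MgCO3(s) on the reactant side): +1095.8 kJ
eq. 4 reversed (CO(g) must end up as a product): +283.0 kJ
Since enthalpy is a state function, ΔHrxn = (-1648.4) + (-393.5) + (+1095.8) + (+283.0) = -663.1 kJ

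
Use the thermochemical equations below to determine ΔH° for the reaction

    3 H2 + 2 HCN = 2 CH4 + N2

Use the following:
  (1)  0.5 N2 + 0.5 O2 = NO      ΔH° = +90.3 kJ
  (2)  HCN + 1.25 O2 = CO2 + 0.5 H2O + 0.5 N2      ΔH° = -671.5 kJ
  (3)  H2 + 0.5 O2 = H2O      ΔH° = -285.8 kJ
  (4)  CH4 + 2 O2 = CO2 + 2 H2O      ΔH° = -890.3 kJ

ΔH° = -419.8 kJ

(1): not needed.
(2) × 2: (2)·(-671.5) = -1343.0 kJ
(3) × 3: (3)·(-285.8) = -857.4 kJ
(4) reversed and × 2: (-2)·(-890.3) = +1780.6 kJ
ΔH° = (-1343.0) + (-857.4) + (+1780.6) = -419.8 kJ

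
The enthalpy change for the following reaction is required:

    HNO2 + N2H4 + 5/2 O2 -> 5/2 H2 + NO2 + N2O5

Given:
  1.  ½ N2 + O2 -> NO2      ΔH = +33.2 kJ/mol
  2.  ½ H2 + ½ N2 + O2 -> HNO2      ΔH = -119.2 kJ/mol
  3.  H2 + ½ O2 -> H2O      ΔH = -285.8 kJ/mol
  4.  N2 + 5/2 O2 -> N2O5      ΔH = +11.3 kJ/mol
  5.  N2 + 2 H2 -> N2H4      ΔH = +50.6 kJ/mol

ΔH = 113.1 kJ/mol

eq. 1 as written (NO2 already on the product side): +33.2 kJ/mol
eq. 2 reversed (reverse to put HNO2 on the reactant side): +119.2 kJ/mol
eq. 3: not needed (H2O appears nowhere else).
eq. 4 as written (N2O5 already on the product side): +11.3 kJ/mol
eq. 5 reversed (N2H4 must end up as a reactant): -50.6 kJ/mol
ΔH = (1)·(+33.2) + (-1)·(-119.2) + (1)·(+11.3) + (-1)·(+50.6) = 113.1 kJ/mol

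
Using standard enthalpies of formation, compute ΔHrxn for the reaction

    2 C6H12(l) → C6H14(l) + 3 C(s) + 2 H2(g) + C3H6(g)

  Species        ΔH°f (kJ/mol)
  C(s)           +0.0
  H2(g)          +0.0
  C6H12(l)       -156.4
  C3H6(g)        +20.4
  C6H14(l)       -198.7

ΔHrxn = 134.5 kJ/mol

Products: 1·(-198.7) + 3·(+0.0) + 2·(+0.0) + 1·(+20.4) = -178.3
Reactants: 2·(-156.4) = -312.8
ΔHrxn = (-178.3) − (-312.8) = 134.5 kJ/mol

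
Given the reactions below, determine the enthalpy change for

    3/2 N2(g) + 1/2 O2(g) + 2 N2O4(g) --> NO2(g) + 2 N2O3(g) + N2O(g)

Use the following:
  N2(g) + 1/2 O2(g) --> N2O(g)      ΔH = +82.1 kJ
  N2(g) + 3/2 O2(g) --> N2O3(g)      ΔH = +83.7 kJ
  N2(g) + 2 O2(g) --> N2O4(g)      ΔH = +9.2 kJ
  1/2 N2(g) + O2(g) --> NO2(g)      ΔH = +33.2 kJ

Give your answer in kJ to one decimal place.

equation 1 as written: +82.1 kJ
equation 2 × 2: (2)·(+83.7) = +167.4 kJ
equation 3 reversed and × 2: (-2)·(+9.2) = -18.4 kJ
equation 4 as written: +33.2 kJ
ΔH = (+82.1) + (+167.4) + (-18.4) + (+33.2) = 264.3 kJ

ΔH = 264.3 kJ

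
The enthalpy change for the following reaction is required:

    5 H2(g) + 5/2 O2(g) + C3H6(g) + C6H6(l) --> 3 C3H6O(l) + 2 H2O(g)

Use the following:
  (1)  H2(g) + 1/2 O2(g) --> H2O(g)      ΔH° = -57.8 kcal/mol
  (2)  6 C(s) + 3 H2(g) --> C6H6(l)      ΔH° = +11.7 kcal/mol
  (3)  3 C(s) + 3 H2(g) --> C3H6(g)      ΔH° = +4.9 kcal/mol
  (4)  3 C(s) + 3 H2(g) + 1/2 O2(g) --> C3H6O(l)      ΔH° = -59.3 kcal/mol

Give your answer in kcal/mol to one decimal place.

ΔH° = -310.1 kcal/mol

(1) × 2 (×2 to match 2 H2O(g) in the target): (2)·(-57.8) = -115.6 kcal/mol
(2) reversed (reverse to put C6H6(l) on the reactant side): -11.7 kcal/mol
(3) reversed (C3H6(g) must end up as a reactant): -4.9 kcal/mol
(4) × 3 (×3 to match 3 C3H6O(l) in the target): (3)·(-59.3) = -177.9 kcal/mol
ΔH° = (-115.6) + (-11.7) + (-4.9) + (-177.9) = -310.1 kcal/mol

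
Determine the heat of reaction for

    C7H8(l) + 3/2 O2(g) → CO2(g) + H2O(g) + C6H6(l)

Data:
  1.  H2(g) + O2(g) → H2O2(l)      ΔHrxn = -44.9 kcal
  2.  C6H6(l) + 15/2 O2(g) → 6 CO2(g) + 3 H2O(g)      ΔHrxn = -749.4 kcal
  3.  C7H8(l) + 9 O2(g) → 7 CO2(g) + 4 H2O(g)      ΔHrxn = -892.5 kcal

eq. 1: not needed (H2(g) appears nowhere else).
eq. 2 reversed (reverse to put C6H6(l) on the product side): +749.4 kcal
eq. 3 as written (C7H8(l) already on the reactant side): -892.5 kcal
Combining the equations, ΔHrxn = (+749.4) + (-892.5) = -143.1 kcal

ΔHrxn = -143.1 kcal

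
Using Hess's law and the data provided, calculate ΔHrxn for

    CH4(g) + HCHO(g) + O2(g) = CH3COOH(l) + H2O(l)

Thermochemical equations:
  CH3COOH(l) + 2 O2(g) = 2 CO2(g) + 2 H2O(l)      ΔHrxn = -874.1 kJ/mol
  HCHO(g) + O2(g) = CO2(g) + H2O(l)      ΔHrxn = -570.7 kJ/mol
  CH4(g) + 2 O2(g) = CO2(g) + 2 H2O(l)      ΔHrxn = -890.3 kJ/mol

ΔHrxn = -586.9 kJ/mol

equation 1 reversed (CH3COOH(l) must end up as a product): +874.1 kJ/mol
equation 2 as written (HCHO(g) already on the reactant side): -570.7 kJ/mol
equation 3 as written (CH4(g) already on the reactant side): -890.3 kJ/mol
Combining the equations, ΔHrxn = (-1)·(-874.1) + (1)·(-570.7) + (1)·(-890.3) = -586.9 kJ/mol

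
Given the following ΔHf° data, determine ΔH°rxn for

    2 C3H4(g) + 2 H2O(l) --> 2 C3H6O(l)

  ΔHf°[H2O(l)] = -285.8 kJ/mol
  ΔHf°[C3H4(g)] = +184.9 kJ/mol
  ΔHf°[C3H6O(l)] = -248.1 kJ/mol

Products: 2·(-248.1) = -496.2
Reactants: 2·(+184.9) + 2·(-285.8) = -201.8
ΔH°rxn = (-496.2) − (-201.8) = -294.4 kJ/mol

ΔH°rxn = -294.4 kJ/mol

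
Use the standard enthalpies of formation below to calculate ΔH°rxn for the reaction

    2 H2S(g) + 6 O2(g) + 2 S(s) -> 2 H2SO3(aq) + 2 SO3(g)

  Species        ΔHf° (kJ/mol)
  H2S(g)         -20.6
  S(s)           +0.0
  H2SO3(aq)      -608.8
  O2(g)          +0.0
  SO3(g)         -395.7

ΔH°rxn = -1967.8 kJ/mol

Products: 2·(-608.8) + 2·(-395.7) = -2009.0
Reactants: 2·(-20.6) + 6·(+0.0) + 2·(+0.0) = -41.2
ΔH°rxn = (-2009.0) − (-41.2) = -1967.8 kJ/mol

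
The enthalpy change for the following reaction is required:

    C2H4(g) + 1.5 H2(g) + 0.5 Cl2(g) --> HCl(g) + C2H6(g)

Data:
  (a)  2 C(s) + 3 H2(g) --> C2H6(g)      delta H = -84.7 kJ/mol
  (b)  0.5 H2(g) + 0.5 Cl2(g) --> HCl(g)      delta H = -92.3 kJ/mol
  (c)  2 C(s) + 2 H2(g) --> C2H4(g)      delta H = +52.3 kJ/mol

delta H = -229.3 kJ/mol

(a) as written (C2H6(g) already on the product side): -84.7 kJ/mol
(b) as written (HCl(g) already on the product side): -92.3 kJ/mol
(c) reversed (reverse to put C2H4(g) on the reactant side): -52.3 kJ/mol
delta H = (-84.7) + (-92.3) + (-52.3) = -229.3 kJ/mol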